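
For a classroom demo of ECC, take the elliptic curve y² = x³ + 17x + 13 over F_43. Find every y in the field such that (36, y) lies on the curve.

14, 29

x³ + 17x + 13 = 47281 ≡ 24 (mod 43).
Square roots of 24 mod 43: 14 and 29 (since 14² = 196 ≡ 24).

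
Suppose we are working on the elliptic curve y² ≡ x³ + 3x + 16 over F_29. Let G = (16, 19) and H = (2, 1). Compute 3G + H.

O

First 3G:
Repeated addition: build up to 3G.
2G: tangent at (16, 19): λ = (3·16² + 3)/(2·19) ≡ 17/9. 9⁻¹ ≡ 13 (mod 29), so λ ≡ 17·13 ≡ 18.
  x = λ² - 16 - 16 = 324 - 32 ≡ 2; y = λ·(16 - 2) - 19 ≡ 1. → (2, 1)
3G: (2, 1) + (16, 19). λ = (19 - 1)/(16 - 2) ≡ 18/14 mod 29. 14⁻¹ ≡ 27 (mod 29), so λ ≡ 22.
  x = λ² - 2 - 16 = 484 - 18 ≡ 2; y = λ·(2 - 2) - 1 ≡ 28. → (2, 28)
3G = (2, 28).
Finally 3G + H:
(2, 28) + (2, 1): same x and y₁ ≡ -y₂, so the sum is O.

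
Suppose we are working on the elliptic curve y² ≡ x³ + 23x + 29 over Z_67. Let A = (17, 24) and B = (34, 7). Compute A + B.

(17, 24) + (34, 7). λ = (7 - 24)/(34 - 17) ≡ 50/17 mod 67. 17⁻¹ ≡ 4 (mod 67), so λ ≡ 66.
  x = λ² - 17 - 34 = 4356 - 51 ≡ 17; y = λ·(17 - 17) - 24 ≡ 43. → (17, 43)

(17, 43)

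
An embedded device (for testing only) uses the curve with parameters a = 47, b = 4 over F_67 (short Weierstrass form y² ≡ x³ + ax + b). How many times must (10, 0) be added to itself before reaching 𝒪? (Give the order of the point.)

2P: (10, 0) + (10, 0): same x and y₁ ≡ -y₂, so the sum is 𝒪.
2P = 𝒪, so the order is 2.

2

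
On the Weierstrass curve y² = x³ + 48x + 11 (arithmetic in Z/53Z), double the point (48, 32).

(1, 31)

tangent at (48, 32): λ = (3·48² + 48)/(2·32) ≡ 17/11. 11⁻¹ ≡ 29 (mod 53) since 11·29 = 319 ≡ 1, so λ ≡ 17·29 ≡ 16.
  x = λ² - 48 - 48 = 256 - 96 ≡ 1; y = λ·(48 - 1) - 32 ≡ 31. → (1, 31)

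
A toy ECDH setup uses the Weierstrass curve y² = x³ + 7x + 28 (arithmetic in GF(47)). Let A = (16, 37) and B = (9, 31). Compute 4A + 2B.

First 4A:
Double-and-add on 4 = (100)₂. Start with A = (16, 37) for the leading 1-bit.
double: tangent at (16, 37): λ = (3·16² + 7)/(2·37) ≡ 23/27. 27⁻¹ ≡ 7 (mod 47) since 27·7 = 189 ≡ 1, so λ ≡ 23·7 ≡ 20.
  x = λ² - 16 - 16 = 400 - 32 ≡ 39; y = λ·(16 - 39) - 37 ≡ 20. → (39, 20)
double: tangent at (39, 20): λ = (3·39² + 7)/(2·20) ≡ 11/40. 40⁻¹ ≡ 20 (mod 47) since 40·20 = 800 ≡ 1, so λ ≡ 11·20 ≡ 32.
  x = λ² - 39 - 39 = 1024 - 78 ≡ 6; y = λ·(39 - 6) - 20 ≡ 2. → (6, 2)
4A = (6, 2).
Next 2B:
Repeated addition: build up to 2B.
2B: tangent at (9, 31): λ = (3·9² + 7)/(2·31) ≡ 15/15. 15⁻¹ ≡ 22 (mod 47), so λ ≡ 15·22 ≡ 1.
  x = λ² - 9 - 9 = 1 - 18 ≡ 30; y = λ·(9 - 30) - 31 ≡ 42. → (30, 42)
2B = (30, 42).
Finally 4A + 2B:
(6, 2) + (30, 42). λ = (42 - 2)/(30 - 6) ≡ 40/24 mod 47. 24⁻¹ ≡ 2 (mod 47), so λ ≡ 33.
  x = λ² - 6 - 30 = 1089 - 36 ≡ 19; y = λ·(6 - 19) - 2 ≡ 39. → (19, 39)

(19, 39)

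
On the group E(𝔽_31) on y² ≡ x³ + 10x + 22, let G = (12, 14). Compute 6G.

(18, 19)

Double-and-add on 6 = (110)₂. Start with G = (12, 14) for the leading 1-bit.
double: tangent at (12, 14): λ = (3·12² + 10)/(2·14) ≡ 8/28. 28⁻¹ ≡ 10 (mod 31) since 28·10 = 280 ≡ 1, so λ ≡ 8·10 ≡ 18.
  x = λ² - 12 - 12 = 324 - 24 ≡ 21; y = λ·(12 - 21) - 14 ≡ 10. → (21, 10)
add G: (21, 10) + (12, 14). λ = (14 - 10)/(12 - 21) ≡ 4/22 mod 31. 22⁻¹ ≡ 24 (mod 31), so λ ≡ 3.
  x = λ² - 21 - 12 = 9 - 33 ≡ 7; y = λ·(21 - 7) - 10 ≡ 1. → (7, 1)
double: tangent at (7, 1): λ = (3·7² + 10)/(2·1) ≡ 2/2. 2⁻¹ ≡ 16 (mod 31), so λ ≡ 2·16 ≡ 1.
  x = λ² - 7 - 7 = 1 - 14 ≡ 18; y = λ·(7 - 18) - 1 ≡ 19. → (18, 19)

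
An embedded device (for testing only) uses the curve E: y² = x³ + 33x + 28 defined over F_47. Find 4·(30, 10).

(30, 37)

Write Q = (30, 10).
Double-and-add on 4 = (100)₂. Start with Q = (30, 10) for the leading 1-bit.
double: tangent at (30, 10): λ = (3·30² + 33)/(2·10) ≡ 7/20. 20⁻¹ ≡ 40 (mod 47) since 20·40 = 800 ≡ 1, so λ ≡ 7·40 ≡ 45.
  x = λ² - 30 - 30 = 2025 - 60 ≡ 38; y = λ·(30 - 38) - 10 ≡ 6. → (38, 6)
double: tangent at (38, 6): λ = (3·38² + 33)/(2·6) ≡ 41/12. 12⁻¹ ≡ 4 (mod 47), so λ ≡ 41·4 ≡ 23.
  x = λ² - 38 - 38 = 529 - 76 ≡ 30; y = λ·(38 - 30) - 6 ≡ 37. → (30, 37)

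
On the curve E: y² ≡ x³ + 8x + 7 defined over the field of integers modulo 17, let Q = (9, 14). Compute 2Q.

tangent at (9, 14): λ = (3·9² + 8)/(2·14) ≡ 13/11. 11⁻¹ ≡ 14 (mod 17), so λ ≡ 13·14 ≡ 12.
  x = λ² - 9 - 9 = 144 - 18 ≡ 7; y = λ·(9 - 7) - 14 ≡ 10. → (7, 10)

(7, 10)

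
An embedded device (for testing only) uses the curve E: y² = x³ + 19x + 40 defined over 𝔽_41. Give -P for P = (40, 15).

-(40, 15) = (40, -15 mod 41) = (40, 26).

(40, 26)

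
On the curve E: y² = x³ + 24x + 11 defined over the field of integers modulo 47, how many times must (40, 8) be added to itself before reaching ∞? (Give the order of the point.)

10

2P: tangent at (40, 8): λ = (3·40² + 24)/(2·8) ≡ 30/16. 16⁻¹ ≡ 3 (mod 47), so λ ≡ 30·3 ≡ 43.
  x = λ² - 40 - 40 = 1849 - 80 ≡ 30; y = λ·(40 - 30) - 8 ≡ 46. → (30, 46)
3P: (30, 46) + (40, 8). λ = (8 - 46)/(40 - 30) ≡ 9/10 mod 47. 10⁻¹ ≡ 33 (mod 47), so λ ≡ 15.
  x = λ² - 30 - 40 = 225 - 70 ≡ 14; y = λ·(30 - 14) - 46 ≡ 6. → (14, 6)
4P: (14, 6) + (40, 8). λ = (8 - 6)/(40 - 14) ≡ 2/26 mod 47. 26⁻¹ ≡ 38 (mod 47) since 26·38 = 988 ≡ 1, so λ ≡ 29.
  x = λ² - 14 - 40 = 841 - 54 ≡ 35; y = λ·(14 - 35) - 6 ≡ 43. → (35, 43)
5P: (35, 43) + (40, 8). λ = (8 - 43)/(40 - 35) ≡ 12/5 mod 47. 5⁻¹ ≡ 19 (mod 47), so λ ≡ 40.
  x = λ² - 35 - 40 = 1600 - 75 ≡ 21; y = λ·(35 - 21) - 43 ≡ 0. → (21, 0)
6P: (21, 0) + (40, 8). λ = (8 - 0)/(40 - 21) ≡ 8/19 mod 47. 19⁻¹ ≡ 5 (mod 47), so λ ≡ 40.
  x = λ² - 21 - 40 = 1600 - 61 ≡ 35; y = λ·(21 - 35) - 0 ≡ 4. → (35, 4)
7P: (35, 4) + (40, 8). λ = (8 - 4)/(40 - 35) ≡ 4/5 mod 47. 5⁻¹ ≡ 19 (mod 47) since 5·19 = 95 ≡ 1, so λ ≡ 29.
  x = λ² - 35 - 40 = 841 - 75 ≡ 14; y = λ·(35 - 14) - 4 ≡ 41. → (14, 41)
8P: (14, 41) + (40, 8). λ = (8 - 41)/(40 - 14) ≡ 14/26 mod 47. 26⁻¹ ≡ 38 (mod 47), so λ ≡ 15.
  x = λ² - 14 - 40 = 225 - 54 ≡ 30; y = λ·(14 - 30) - 41 ≡ 1. → (30, 1)
9P: (30, 1) + (40, 8). λ = (8 - 1)/(40 - 30) ≡ 7/10 mod 47. 10⁻¹ ≡ 33 (mod 47), so λ ≡ 43.
  x = λ² - 30 - 40 = 1849 - 70 ≡ 40; y = λ·(30 - 40) - 1 ≡ 39. → (40, 39)
10P: (40, 39) + (40, 8): same x and y₁ ≡ -y₂, so the sum is ∞.
10P = ∞, so the order is 10.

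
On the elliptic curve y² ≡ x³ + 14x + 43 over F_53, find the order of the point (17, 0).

2

2P: (17, 0) + (17, 0): same x and y₁ ≡ -y₂, so the sum is O.
2P = O, so the order is 2.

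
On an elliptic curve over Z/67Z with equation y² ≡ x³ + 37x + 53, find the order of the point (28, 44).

2P: tangent at (28, 44): λ = (3·28² + 37)/(2·44) ≡ 44/21. 21⁻¹ ≡ 16 (mod 67), so λ ≡ 44·16 ≡ 34.
  x = λ² - 28 - 28 = 1156 - 56 ≡ 28; y = λ·(28 - 28) - 44 ≡ 23. → (28, 23)
3P: (28, 23) + (28, 44): same x and y₁ ≡ -y₂, so the sum is ∞.
3P = ∞, so the order is 3.

3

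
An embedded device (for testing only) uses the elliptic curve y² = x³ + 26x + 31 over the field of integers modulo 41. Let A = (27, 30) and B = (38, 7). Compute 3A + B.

First 3A:
Repeated addition: build up to 3A.
2A: tangent at (27, 30): λ = (3·27² + 26)/(2·30) ≡ 40/19. 19⁻¹ ≡ 13 (mod 41), so λ ≡ 40·13 ≡ 28.
  x = λ² - 27 - 27 = 784 - 54 ≡ 33; y = λ·(27 - 33) - 30 ≡ 7. → (33, 7)
3A: (33, 7) + (27, 30). λ = (30 - 7)/(27 - 33) ≡ 23/35 mod 41. 35⁻¹ ≡ 34 (mod 41), so λ ≡ 3.
  x = λ² - 33 - 27 = 9 - 60 ≡ 31; y = λ·(33 - 31) - 7 ≡ 40. → (31, 40)
3A = (31, 40).
Finally 3A + B:
(31, 40) + (38, 7). λ = (7 - 40)/(38 - 31) ≡ 8/7 mod 41. 7⁻¹ ≡ 6 (mod 41) since 7·6 = 42 ≡ 1, so λ ≡ 7.
  x = λ² - 31 - 38 = 49 - 69 ≡ 21; y = λ·(31 - 21) - 40 ≡ 30. → (21, 30)

(21, 30)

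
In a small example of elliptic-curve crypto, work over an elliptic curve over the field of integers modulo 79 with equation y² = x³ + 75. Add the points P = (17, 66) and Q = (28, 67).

(17, 66) + (28, 67). λ = (67 - 66)/(28 - 17) ≡ 1/11 mod 79. 11⁻¹ ≡ 36 (mod 79), so λ ≡ 36.
  x = λ² - 17 - 28 = 1296 - 45 ≡ 66; y = λ·(17 - 66) - 66 ≡ 66. → (66, 66)

(66, 66)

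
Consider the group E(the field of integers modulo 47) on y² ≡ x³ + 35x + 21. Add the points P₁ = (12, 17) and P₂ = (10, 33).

(42, 35)

(12, 17) + (10, 33). λ = (33 - 17)/(10 - 12) ≡ 16/45 mod 47. 45⁻¹ ≡ 23 (mod 47), so λ ≡ 39.
  x = λ² - 12 - 10 = 1521 - 22 ≡ 42; y = λ·(12 - 42) - 17 ≡ 35. → (42, 35)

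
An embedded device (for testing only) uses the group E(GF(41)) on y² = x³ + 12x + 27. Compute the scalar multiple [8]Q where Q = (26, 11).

(8, 26)

Repeated addition: build up to 8Q.
2Q: tangent at (26, 11): λ = (3·26² + 12)/(2·11) ≡ 31/22. 22⁻¹ ≡ 28 (mod 41) since 22·28 = 616 ≡ 1, so λ ≡ 31·28 ≡ 7.
  x = λ² - 26 - 26 = 49 - 52 ≡ 38; y = λ·(26 - 38) - 11 ≡ 28. → (38, 28)
3Q: (38, 28) + (26, 11). λ = (11 - 28)/(26 - 38) ≡ 24/29 mod 41. 29⁻¹ ≡ 17 (mod 41) since 29·17 = 493 ≡ 1, so λ ≡ 39.
  x = λ² - 38 - 26 = 1521 - 64 ≡ 22; y = λ·(38 - 22) - 28 ≡ 22. → (22, 22)
4Q: (22, 22) + (26, 11). λ = (11 - 22)/(26 - 22) ≡ 30/4 mod 41. 4⁻¹ ≡ 31 (mod 41), so λ ≡ 28.
  x = λ² - 22 - 26 = 784 - 48 ≡ 39; y = λ·(22 - 39) - 22 ≡ 35. → (39, 35)
5Q: (39, 35) + (26, 11). λ = (11 - 35)/(26 - 39) ≡ 17/28 mod 41. 28⁻¹ ≡ 22 (mod 41) since 28·22 = 616 ≡ 1, so λ ≡ 5.
  x = λ² - 39 - 26 = 25 - 65 ≡ 1; y = λ·(39 - 1) - 35 ≡ 32. → (1, 32)
6Q: (1, 32) + (26, 11). λ = (11 - 32)/(26 - 1) ≡ 20/25 mod 41. 25⁻¹ ≡ 23 (mod 41), so λ ≡ 9.
  x = λ² - 1 - 26 = 81 - 27 ≡ 13; y = λ·(1 - 13) - 32 ≡ 24. → (13, 24)
7Q: (13, 24) + (26, 11). λ = (11 - 24)/(26 - 13) ≡ 28/13 mod 41. 13⁻¹ ≡ 19 (mod 41), so λ ≡ 40.
  x = λ² - 13 - 26 = 1600 - 39 ≡ 3; y = λ·(13 - 3) - 24 ≡ 7. → (3, 7)
8Q: (3, 7) + (26, 11). λ = (11 - 7)/(26 - 3) ≡ 4/23 mod 41. 23⁻¹ ≡ 25 (mod 41) since 23·25 = 575 ≡ 1, so λ ≡ 18.
  x = λ² - 3 - 26 = 324 - 29 ≡ 8; y = λ·(3 - 8) - 7 ≡ 26. → (8, 26)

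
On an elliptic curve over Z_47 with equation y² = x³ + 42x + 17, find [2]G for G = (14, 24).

tangent at (14, 24): λ = (3·14² + 42)/(2·24) ≡ 19/1. 1⁻¹ ≡ 1 (mod 47), so λ ≡ 19·1 ≡ 19.
  x = λ² - 14 - 14 = 361 - 28 ≡ 4; y = λ·(14 - 4) - 24 ≡ 25. → (4, 25)

(4, 25)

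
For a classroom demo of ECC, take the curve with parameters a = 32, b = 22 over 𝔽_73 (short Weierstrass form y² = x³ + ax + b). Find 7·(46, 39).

Write G = (46, 39).
Repeated addition: build up to 7G.
2G: tangent at (46, 39): λ = (3·46² + 32)/(2·39) ≡ 29/5. 5⁻¹ ≡ 44 (mod 73), so λ ≡ 29·44 ≡ 35.
  x = λ² - 46 - 46 = 1225 - 92 ≡ 38; y = λ·(46 - 38) - 39 ≡ 22. → (38, 22)
3G: (38, 22) + (46, 39). λ = (39 - 22)/(46 - 38) ≡ 17/8 mod 73. 8⁻¹ ≡ 64 (mod 73) since 8·64 = 512 ≡ 1, so λ ≡ 66.
  x = λ² - 38 - 46 = 4356 - 84 ≡ 38; y = λ·(38 - 38) - 22 ≡ 51. → (38, 51)
4G: (38, 51) + (46, 39). λ = (39 - 51)/(46 - 38) ≡ 61/8 mod 73. 8⁻¹ ≡ 64 (mod 73), so λ ≡ 35.
  x = λ² - 38 - 46 = 1225 - 84 ≡ 46; y = λ·(38 - 46) - 51 ≡ 34. → (46, 34)
5G: (46, 34) + (46, 39): same x and y₁ ≡ -y₂, so the sum is ∞.
6G: ∞ + (46, 39) = (46, 39) (identity).
7G: tangent at (46, 39): λ = (3·46² + 32)/(2·39) ≡ 29/5. 5⁻¹ ≡ 44 (mod 73) since 5·44 = 220 ≡ 1, so λ ≡ 29·44 ≡ 35.
  x = λ² - 46 - 46 = 1225 - 92 ≡ 38; y = λ·(46 - 38) - 39 ≡ 22. → (38, 22)

(38, 22)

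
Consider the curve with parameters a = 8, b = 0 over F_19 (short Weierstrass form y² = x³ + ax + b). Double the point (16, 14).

(4, 1)

tangent at (16, 14): λ = (3·16² + 8)/(2·14) ≡ 16/9. 9⁻¹ ≡ 17 (mod 19) since 9·17 = 153 ≡ 1, so λ ≡ 16·17 ≡ 6.
  x = λ² - 16 - 16 = 36 - 32 ≡ 4; y = λ·(16 - 4) - 14 ≡ 1. → (4, 1)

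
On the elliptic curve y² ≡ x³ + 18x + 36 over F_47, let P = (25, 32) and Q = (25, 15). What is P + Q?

The two points share x = 25 and their y-coordinates satisfy 32 + 15 ≡ 0 (mod 47), so they are inverses. Their sum is ∞.

O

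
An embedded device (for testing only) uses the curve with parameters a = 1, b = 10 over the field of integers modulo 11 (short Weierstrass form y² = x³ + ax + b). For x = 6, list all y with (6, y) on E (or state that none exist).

1, 10

x³ + 1x + 10 = 232 ≡ 1 (mod 11).
Square roots of 1 mod 11: 1 and 10 (since 1² = 1 ≡ 1).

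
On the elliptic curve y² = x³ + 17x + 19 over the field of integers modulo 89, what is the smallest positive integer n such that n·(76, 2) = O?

2P: tangent at (76, 2): λ = (3·76² + 17)/(2·2) ≡ 79/4. 4⁻¹ ≡ 67 (mod 89), so λ ≡ 79·67 ≡ 42.
  x = λ² - 76 - 76 = 1764 - 152 ≡ 10; y = λ·(76 - 10) - 2 ≡ 11. → (10, 11)
3P: (10, 11) + (76, 2). λ = (2 - 11)/(76 - 10) ≡ 80/66 mod 89. 66⁻¹ ≡ 58 (mod 89) since 66·58 = 3828 ≡ 1, so λ ≡ 12.
  x = λ² - 10 - 76 = 144 - 86 ≡ 58; y = λ·(10 - 58) - 11 ≡ 36. → (58, 36)
4P: (58, 36) + (76, 2). λ = (2 - 36)/(76 - 58) ≡ 55/18 mod 89. 18⁻¹ ≡ 5 (mod 89), so λ ≡ 8.
  x = λ² - 58 - 76 = 64 - 134 ≡ 19; y = λ·(58 - 19) - 36 ≡ 9. → (19, 9)
5P: (19, 9) + (76, 2). λ = (2 - 9)/(76 - 19) ≡ 82/57 mod 89. 57⁻¹ ≡ 25 (mod 89), so λ ≡ 3.
  x = λ² - 19 - 76 = 9 - 95 ≡ 3; y = λ·(19 - 3) - 9 ≡ 39. → (3, 39)
6P: (3, 39) + (76, 2). λ = (2 - 39)/(76 - 3) ≡ 52/73 mod 89. 73⁻¹ ≡ 50 (mod 89), so λ ≡ 19.
  x = λ² - 3 - 76 = 361 - 79 ≡ 15; y = λ·(3 - 15) - 39 ≡ 0. → (15, 0)
7P: (15, 0) + (76, 2). λ = (2 - 0)/(76 - 15) ≡ 2/61 mod 89. 61⁻¹ ≡ 54 (mod 89) since 61·54 = 3294 ≡ 1, so λ ≡ 19.
  x = λ² - 15 - 76 = 361 - 91 ≡ 3; y = λ·(15 - 3) - 0 ≡ 50. → (3, 50)
8P: (3, 50) + (76, 2). λ = (2 - 50)/(76 - 3) ≡ 41/73 mod 89. 73⁻¹ ≡ 50 (mod 89) since 73·50 = 3650 ≡ 1, so λ ≡ 3.
  x = λ² - 3 - 76 = 9 - 79 ≡ 19; y = λ·(3 - 19) - 50 ≡ 80. → (19, 80)
9P: (19, 80) + (76, 2). λ = (2 - 80)/(76 - 19) ≡ 11/57 mod 89. 57⁻¹ ≡ 25 (mod 89), so λ ≡ 8.
  x = λ² - 19 - 76 = 64 - 95 ≡ 58; y = λ·(19 - 58) - 80 ≡ 53. → (58, 53)
10P: (58, 53) + (76, 2). λ = (2 - 53)/(76 - 58) ≡ 38/18 mod 89. 18⁻¹ ≡ 5 (mod 89) since 18·5 = 90 ≡ 1, so λ ≡ 12.
  x = λ² - 58 - 76 = 144 - 134 ≡ 10; y = λ·(58 - 10) - 53 ≡ 78. → (10, 78)
11P: (10, 78) + (76, 2). λ = (2 - 78)/(76 - 10) ≡ 13/66 mod 89. 66⁻¹ ≡ 58 (mod 89) since 66·58 = 3828 ≡ 1, so λ ≡ 42.
  x = λ² - 10 - 76 = 1764 - 86 ≡ 76; y = λ·(10 - 76) - 78 ≡ 87. → (76, 87)
12P: (76, 87) + (76, 2): same x and y₁ ≡ -y₂, so the sum is O.
12P = O, so the order is 12.

12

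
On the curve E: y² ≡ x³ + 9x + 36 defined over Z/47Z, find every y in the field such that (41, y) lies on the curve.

x³ + 9x + 36 = 69326 ≡ 1 (mod 47).
Square roots of 1 mod 47: 1 and 46 (since 1² = 1 ≡ 1).

1, 46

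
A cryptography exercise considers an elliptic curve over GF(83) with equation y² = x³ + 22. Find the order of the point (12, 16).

7

2P: tangent at (12, 16): λ = (3·12² + 0)/(2·16) ≡ 17/32. 32⁻¹ ≡ 13 (mod 83), so λ ≡ 17·13 ≡ 55.
  x = λ² - 12 - 12 = 3025 - 24 ≡ 13; y = λ·(12 - 13) - 16 ≡ 12. → (13, 12)
3P: (13, 12) + (12, 16). λ = (16 - 12)/(12 - 13) ≡ 4/82 mod 83. 82⁻¹ ≡ 82 (mod 83), so λ ≡ 79.
  x = λ² - 13 - 12 = 6241 - 25 ≡ 74; y = λ·(13 - 74) - 12 ≡ 66. → (74, 66)
4P: (74, 66) + (12, 16). λ = (16 - 66)/(12 - 74) ≡ 33/21 mod 83. 21⁻¹ ≡ 4 (mod 83) since 21·4 = 84 ≡ 1, so λ ≡ 49.
  x = λ² - 74 - 12 = 2401 - 86 ≡ 74; y = λ·(74 - 74) - 66 ≡ 17. → (74, 17)
5P: (74, 17) + (12, 16). λ = (16 - 17)/(12 - 74) ≡ 82/21 mod 83. 21⁻¹ ≡ 4 (mod 83), so λ ≡ 79.
  x = λ² - 74 - 12 = 6241 - 86 ≡ 13; y = λ·(74 - 13) - 17 ≡ 71. → (13, 71)
6P: (13, 71) + (12, 16). λ = (16 - 71)/(12 - 13) ≡ 28/82 mod 83. 82⁻¹ ≡ 82 (mod 83) since 82·82 = 6724 ≡ 1, so λ ≡ 55.
  x = λ² - 13 - 12 = 3025 - 25 ≡ 12; y = λ·(13 - 12) - 71 ≡ 67. → (12, 67)
7P: (12, 67) + (12, 16): same x and y₁ ≡ -y₂, so the sum is ∞.
7P = ∞, so the order is 7.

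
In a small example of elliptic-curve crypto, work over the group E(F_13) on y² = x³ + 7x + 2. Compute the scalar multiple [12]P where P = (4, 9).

Repeated addition: build up to 12P.
2P: tangent at (4, 9): λ = (3·4² + 7)/(2·9) ≡ 3/5. 5⁻¹ ≡ 8 (mod 13), so λ ≡ 3·8 ≡ 11.
  x = λ² - 4 - 4 = 121 - 8 ≡ 9; y = λ·(4 - 9) - 9 ≡ 1. → (9, 1)
3P: (9, 1) + (4, 9). λ = (9 - 1)/(4 - 9) ≡ 8/8 mod 13. 8⁻¹ ≡ 5 (mod 13), so λ ≡ 1.
  x = λ² - 9 - 4 = 1 - 13 ≡ 1; y = λ·(9 - 1) - 1 ≡ 7. → (1, 7)
4P: (1, 7) + (4, 9). λ = (9 - 7)/(4 - 1) ≡ 2/3 mod 13. 3⁻¹ ≡ 9 (mod 13), so λ ≡ 5.
  x = λ² - 1 - 4 = 25 - 5 ≡ 7; y = λ·(1 - 7) - 7 ≡ 2. → (7, 2)
5P: (7, 2) + (4, 9). λ = (9 - 2)/(4 - 7) ≡ 7/10 mod 13. 10⁻¹ ≡ 4 (mod 13) since 10·4 = 40 ≡ 1, so λ ≡ 2.
  x = λ² - 7 - 4 = 4 - 11 ≡ 6; y = λ·(7 - 6) - 2 ≡ 0. → (6, 0)
6P: (6, 0) + (4, 9). λ = (9 - 0)/(4 - 6) ≡ 9/11 mod 13. 11⁻¹ ≡ 6 (mod 13) since 11·6 = 66 ≡ 1, so λ ≡ 2.
  x = λ² - 6 - 4 = 4 - 10 ≡ 7; y = λ·(6 - 7) - 0 ≡ 11. → (7, 11)
7P: (7, 11) + (4, 9). λ = (9 - 11)/(4 - 7) ≡ 11/10 mod 13. 10⁻¹ ≡ 4 (mod 13) since 10·4 = 40 ≡ 1, so λ ≡ 5.
  x = λ² - 7 - 4 = 25 - 11 ≡ 1; y = λ·(7 - 1) - 11 ≡ 6. → (1, 6)
8P: (1, 6) + (4, 9). λ = (9 - 6)/(4 - 1) ≡ 3/3 mod 13. 3⁻¹ ≡ 9 (mod 13), so λ ≡ 1.
  x = λ² - 1 - 4 = 1 - 5 ≡ 9; y = λ·(1 - 9) - 6 ≡ 12. → (9, 12)
9P: (9, 12) + (4, 9). λ = (9 - 12)/(4 - 9) ≡ 10/8 mod 13. 8⁻¹ ≡ 5 (mod 13), so λ ≡ 11.
  x = λ² - 9 - 4 = 121 - 13 ≡ 4; y = λ·(9 - 4) - 12 ≡ 4. → (4, 4)
10P: (4, 4) + (4, 9): same x and y₁ ≡ -y₂, so the sum is ∞.
11P: ∞ + (4, 9) = (4, 9) (identity).
12P: tangent at (4, 9): λ = (3·4² + 7)/(2·9) ≡ 3/5. 5⁻¹ ≡ 8 (mod 13), so λ ≡ 3·8 ≡ 11.
  x = λ² - 4 - 4 = 121 - 8 ≡ 9; y = λ·(4 - 9) - 9 ≡ 1. → (9, 1)

(9, 1)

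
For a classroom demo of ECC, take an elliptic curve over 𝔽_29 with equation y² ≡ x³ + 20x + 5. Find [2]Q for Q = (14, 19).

(25, 8)

tangent at (14, 19): λ = (3·14² + 20)/(2·19) ≡ 28/9. 9⁻¹ ≡ 13 (mod 29) since 9·13 = 117 ≡ 1, so λ ≡ 28·13 ≡ 16.
  x = λ² - 14 - 14 = 256 - 28 ≡ 25; y = λ·(14 - 25) - 19 ≡ 8. → (25, 8)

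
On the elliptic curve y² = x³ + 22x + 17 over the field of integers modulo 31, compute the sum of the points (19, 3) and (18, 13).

(1, 3)

(19, 3) + (18, 13). λ = (13 - 3)/(18 - 19) ≡ 10/30 mod 31. 30⁻¹ ≡ 30 (mod 31) since 30·30 = 900 ≡ 1, so λ ≡ 21.
  x = λ² - 19 - 18 = 441 - 37 ≡ 1; y = λ·(19 - 1) - 3 ≡ 3. → (1, 3)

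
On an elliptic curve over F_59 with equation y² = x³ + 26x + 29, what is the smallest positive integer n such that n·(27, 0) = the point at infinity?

2P: (27, 0) + (27, 0): same x and y₁ ≡ -y₂, so the sum is the point at infinity.
2P = the point at infinity, so the order is 2.

2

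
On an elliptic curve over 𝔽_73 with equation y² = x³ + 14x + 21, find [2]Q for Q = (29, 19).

tangent at (29, 19): λ = (3·29² + 14)/(2·19) ≡ 55/38. 38⁻¹ ≡ 25 (mod 73) since 38·25 = 950 ≡ 1, so λ ≡ 55·25 ≡ 61.
  x = λ² - 29 - 29 = 3721 - 58 ≡ 13; y = λ·(29 - 13) - 19 ≡ 8. → (13, 8)

(13, 8)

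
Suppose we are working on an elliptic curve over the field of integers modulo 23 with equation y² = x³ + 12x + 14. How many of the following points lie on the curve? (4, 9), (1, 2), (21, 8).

1

(4, 9): 9² ≡ 12, rhs ≡ 11 → off.
(1, 2): 2² ≡ 4, rhs ≡ 4 → on.
(21, 8): 8² ≡ 18, rhs ≡ 5 → off.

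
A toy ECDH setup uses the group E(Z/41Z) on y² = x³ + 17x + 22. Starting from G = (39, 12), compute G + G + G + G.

(21, 13)

Double-and-add on 4 = (100)₂. Start with G = (39, 12) for the leading 1-bit.
double: tangent at (39, 12): λ = (3·39² + 17)/(2·12) ≡ 29/24. 24⁻¹ ≡ 12 (mod 41), so λ ≡ 29·12 ≡ 20.
  x = λ² - 39 - 39 = 400 - 78 ≡ 35; y = λ·(39 - 35) - 12 ≡ 27. → (35, 27)
double: tangent at (35, 27): λ = (3·35² + 17)/(2·27) ≡ 2/13. 13⁻¹ ≡ 19 (mod 41), so λ ≡ 2·19 ≡ 38.
  x = λ² - 35 - 35 = 1444 - 70 ≡ 21; y = λ·(35 - 21) - 27 ≡ 13. → (21, 13)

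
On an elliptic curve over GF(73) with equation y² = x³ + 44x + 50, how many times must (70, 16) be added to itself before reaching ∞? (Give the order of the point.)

2P: tangent at (70, 16): λ = (3·70² + 44)/(2·16) ≡ 71/32. 32⁻¹ ≡ 16 (mod 73) since 32·16 = 512 ≡ 1, so λ ≡ 71·16 ≡ 41.
  x = λ² - 70 - 70 = 1681 - 140 ≡ 8; y = λ·(70 - 8) - 16 ≡ 44. → (8, 44)
3P: (8, 44) + (70, 16). λ = (16 - 44)/(70 - 8) ≡ 45/62 mod 73. 62⁻¹ ≡ 53 (mod 73), so λ ≡ 49.
  x = λ² - 8 - 70 = 2401 - 78 ≡ 60; y = λ·(8 - 60) - 44 ≡ 36. → (60, 36)
4P: (60, 36) + (70, 16). λ = (16 - 36)/(70 - 60) ≡ 53/10 mod 73. 10⁻¹ ≡ 22 (mod 73) since 10·22 = 220 ≡ 1, so λ ≡ 71.
  x = λ² - 60 - 70 = 5041 - 130 ≡ 20; y = λ·(60 - 20) - 36 ≡ 30. → (20, 30)
5P: (20, 30) + (70, 16). λ = (16 - 30)/(70 - 20) ≡ 59/50 mod 73. 50⁻¹ ≡ 19 (mod 73), so λ ≡ 26.
  x = λ² - 20 - 70 = 676 - 90 ≡ 2; y = λ·(20 - 2) - 30 ≡ 0. → (2, 0)
6P: (2, 0) + (70, 16). λ = (16 - 0)/(70 - 2) ≡ 16/68 mod 73. 68⁻¹ ≡ 29 (mod 73), so λ ≡ 26.
  x = λ² - 2 - 70 = 676 - 72 ≡ 20; y = λ·(2 - 20) - 0 ≡ 43. → (20, 43)
7P: (20, 43) + (70, 16). λ = (16 - 43)/(70 - 20) ≡ 46/50 mod 73. 50⁻¹ ≡ 19 (mod 73), so λ ≡ 71.
  x = λ² - 20 - 70 = 5041 - 90 ≡ 60; y = λ·(20 - 60) - 43 ≡ 37. → (60, 37)
8P: (60, 37) + (70, 16). λ = (16 - 37)/(70 - 60) ≡ 52/10 mod 73. 10⁻¹ ≡ 22 (mod 73), so λ ≡ 49.
  x = λ² - 60 - 70 = 2401 - 130 ≡ 8; y = λ·(60 - 8) - 37 ≡ 29. → (8, 29)
9P: (8, 29) + (70, 16). λ = (16 - 29)/(70 - 8) ≡ 60/62 mod 73. 62⁻¹ ≡ 53 (mod 73), so λ ≡ 41.
  x = λ² - 8 - 70 = 1681 - 78 ≡ 70; y = λ·(8 - 70) - 29 ≡ 57. → (70, 57)
10P: (70, 57) + (70, 16): same x and y₁ ≡ -y₂, so the sum is ∞.
10P = ∞, so the order is 10.

10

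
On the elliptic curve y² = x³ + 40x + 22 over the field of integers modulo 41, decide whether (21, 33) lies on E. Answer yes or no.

y² = 33² ≡ 23; x³ + 40x + 22 = 10123 ≡ 37 (mod 41). 23 ≠ 37.

no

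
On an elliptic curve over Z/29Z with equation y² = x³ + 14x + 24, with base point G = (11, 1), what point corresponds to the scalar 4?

(21, 26)

Repeated addition: build up to 4G.
2G: tangent at (11, 1): λ = (3·11² + 14)/(2·1) ≡ 0/2. 2⁻¹ ≡ 15 (mod 29) since 2·15 = 30 ≡ 1, so λ ≡ 0·15 ≡ 0.
  x = λ² - 11 - 11 = 0 - 22 ≡ 7; y = λ·(11 - 7) - 1 ≡ 28. → (7, 28)
3G: (7, 28) + (11, 1). λ = (1 - 28)/(11 - 7) ≡ 2/4 mod 29. 4⁻¹ ≡ 22 (mod 29), so λ ≡ 15.
  x = λ² - 7 - 11 = 225 - 18 ≡ 4; y = λ·(7 - 4) - 28 ≡ 17. → (4, 17)
4G: (4, 17) + (11, 1). λ = (1 - 17)/(11 - 4) ≡ 13/7 mod 29. 7⁻¹ ≡ 25 (mod 29) since 7·25 = 175 ≡ 1, so λ ≡ 6.
  x = λ² - 4 - 11 = 36 - 15 ≡ 21; y = λ·(4 - 21) - 17 ≡ 26. → (21, 26)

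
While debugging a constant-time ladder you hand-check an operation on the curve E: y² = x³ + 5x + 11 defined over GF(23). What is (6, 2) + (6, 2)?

tangent at (6, 2): λ = (3·6² + 5)/(2·2) ≡ 21/4. 4⁻¹ ≡ 6 (mod 23) since 4·6 = 24 ≡ 1, so λ ≡ 21·6 ≡ 11.
  x = λ² - 6 - 6 = 121 - 12 ≡ 17; y = λ·(6 - 17) - 2 ≡ 15. → (17, 15)

(17, 15)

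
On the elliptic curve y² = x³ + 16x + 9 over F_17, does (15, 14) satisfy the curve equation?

no

y² = 14² ≡ 9; x³ + 16x + 9 = 3624 ≡ 3 (mod 17). 9 ≠ 3.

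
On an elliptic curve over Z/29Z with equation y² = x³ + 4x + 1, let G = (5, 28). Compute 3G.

(22, 6)

Repeated addition: build up to 3G.
2G: tangent at (5, 28): λ = (3·5² + 4)/(2·28) ≡ 21/27. 27⁻¹ ≡ 14 (mod 29), so λ ≡ 21·14 ≡ 4.
  x = λ² - 5 - 5 = 16 - 10 ≡ 6; y = λ·(5 - 6) - 28 ≡ 26. → (6, 26)
3G: (6, 26) + (5, 28). λ = (28 - 26)/(5 - 6) ≡ 2/28 mod 29. 28⁻¹ ≡ 28 (mod 29) since 28·28 = 784 ≡ 1, so λ ≡ 27.
  x = λ² - 6 - 5 = 729 - 11 ≡ 22; y = λ·(6 - 22) - 26 ≡ 6. → (22, 6)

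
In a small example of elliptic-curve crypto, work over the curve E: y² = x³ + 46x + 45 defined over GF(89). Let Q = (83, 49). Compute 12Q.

(16, 31)

Repeated addition: build up to 12Q.
2Q: tangent at (83, 49): λ = (3·83² + 46)/(2·49) ≡ 65/9. 9⁻¹ ≡ 10 (mod 89) since 9·10 = 90 ≡ 1, so λ ≡ 65·10 ≡ 27.
  x = λ² - 83 - 83 = 729 - 166 ≡ 29; y = λ·(83 - 29) - 49 ≡ 74. → (29, 74)
3Q: (29, 74) + (83, 49). λ = (49 - 74)/(83 - 29) ≡ 64/54 mod 89. 54⁻¹ ≡ 61 (mod 89), so λ ≡ 77.
  x = λ² - 29 - 83 = 5929 - 112 ≡ 32; y = λ·(29 - 32) - 74 ≡ 51. → (32, 51)
4Q: (32, 51) + (83, 49). λ = (49 - 51)/(83 - 32) ≡ 87/51 mod 89. 51⁻¹ ≡ 7 (mod 89), so λ ≡ 75.
  x = λ² - 32 - 83 = 5625 - 115 ≡ 81; y = λ·(32 - 81) - 51 ≡ 12. → (81, 12)
5Q: (81, 12) + (83, 49). λ = (49 - 12)/(83 - 81) ≡ 37/2 mod 89. 2⁻¹ ≡ 45 (mod 89), so λ ≡ 63.
  x = λ² - 81 - 83 = 3969 - 164 ≡ 67; y = λ·(81 - 67) - 12 ≡ 69. → (67, 69)
6Q: (67, 69) + (83, 49). λ = (49 - 69)/(83 - 67) ≡ 69/16 mod 89. 16⁻¹ ≡ 39 (mod 89), so λ ≡ 21.
  x = λ² - 67 - 83 = 441 - 150 ≡ 24; y = λ·(67 - 24) - 69 ≡ 33. → (24, 33)
7Q: (24, 33) + (83, 49). λ = (49 - 33)/(83 - 24) ≡ 16/59 mod 89. 59⁻¹ ≡ 86 (mod 89) since 59·86 = 5074 ≡ 1, so λ ≡ 41.
  x = λ² - 24 - 83 = 1681 - 107 ≡ 61; y = λ·(24 - 61) - 33 ≡ 52. → (61, 52)
8Q: (61, 52) + (83, 49). λ = (49 - 52)/(83 - 61) ≡ 86/22 mod 89. 22⁻¹ ≡ 85 (mod 89) since 22·85 = 1870 ≡ 1, so λ ≡ 12.
  x = λ² - 61 - 83 = 144 - 144 ≡ 0; y = λ·(61 - 0) - 52 ≡ 57. → (0, 57)
9Q: (0, 57) + (83, 49). λ = (49 - 57)/(83 - 0) ≡ 81/83 mod 89. 83⁻¹ ≡ 74 (mod 89), so λ ≡ 31.
  x = λ² - 0 - 83 = 961 - 83 ≡ 77; y = λ·(0 - 77) - 57 ≡ 48. → (77, 48)
10Q: (77, 48) + (83, 49). λ = (49 - 48)/(83 - 77) ≡ 1/6 mod 89. 6⁻¹ ≡ 15 (mod 89), so λ ≡ 15.
  x = λ² - 77 - 83 = 225 - 160 ≡ 65; y = λ·(77 - 65) - 48 ≡ 43. → (65, 43)
11Q: (65, 43) + (83, 49). λ = (49 - 43)/(83 - 65) ≡ 6/18 mod 89. 18⁻¹ ≡ 5 (mod 89) since 18·5 = 90 ≡ 1, so λ ≡ 30.
  x = λ² - 65 - 83 = 900 - 148 ≡ 40; y = λ·(65 - 40) - 43 ≡ 84. → (40, 84)
12Q: (40, 84) + (83, 49). λ = (49 - 84)/(83 - 40) ≡ 54/43 mod 89. 43⁻¹ ≡ 29 (mod 89), so λ ≡ 53.
  x = λ² - 40 - 83 = 2809 - 123 ≡ 16; y = λ·(40 - 16) - 84 ≡ 31. → (16, 31)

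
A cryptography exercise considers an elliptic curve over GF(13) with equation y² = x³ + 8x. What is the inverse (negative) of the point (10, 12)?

(10, 1)

-(10, 12) = (10, -12 mod 13) = (10, 1).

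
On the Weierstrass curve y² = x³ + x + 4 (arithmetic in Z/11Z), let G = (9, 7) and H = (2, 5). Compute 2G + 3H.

First 2G:
Repeated addition: build up to 2G.
2G: tangent at (9, 7): λ = (3·9² + 1)/(2·7) ≡ 2/3. 3⁻¹ ≡ 4 (mod 11), so λ ≡ 2·4 ≡ 8.
  x = λ² - 9 - 9 = 64 - 18 ≡ 2; y = λ·(9 - 2) - 7 ≡ 5. → (2, 5)
2G = (2, 5).
Next 3H:
Repeated addition: build up to 3H.
2H: tangent at (2, 5): λ = (3·2² + 1)/(2·5) ≡ 2/10. 10⁻¹ ≡ 10 (mod 11) since 10·10 = 100 ≡ 1, so λ ≡ 2·10 ≡ 9.
  x = λ² - 2 - 2 = 81 - 4 ≡ 0; y = λ·(2 - 0) - 5 ≡ 2. → (0, 2)
3H: (0, 2) + (2, 5). λ = (5 - 2)/(2 - 0) ≡ 3/2 mod 11. 2⁻¹ ≡ 6 (mod 11), so λ ≡ 7.
  x = λ² - 0 - 2 = 49 - 2 ≡ 3; y = λ·(0 - 3) - 2 ≡ 10. → (3, 10)
3H = (3, 10).
Finally 2G + 3H:
(2, 5) + (3, 10). λ = (10 - 5)/(3 - 2) ≡ 5/1 mod 11. 1⁻¹ ≡ 1 (mod 11) since 1·1 = 1 ≡ 1, so λ ≡ 5.
  x = λ² - 2 - 3 = 25 - 5 ≡ 9; y = λ·(2 - 9) - 5 ≡ 4. → (9, 4)

(9, 4)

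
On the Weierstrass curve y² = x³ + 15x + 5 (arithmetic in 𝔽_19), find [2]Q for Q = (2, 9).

tangent at (2, 9): λ = (3·2² + 15)/(2·9) ≡ 8/18. 18⁻¹ ≡ 18 (mod 19), so λ ≡ 8·18 ≡ 11.
  x = λ² - 2 - 2 = 121 - 4 ≡ 3; y = λ·(2 - 3) - 9 ≡ 18. → (3, 18)

(3, 18)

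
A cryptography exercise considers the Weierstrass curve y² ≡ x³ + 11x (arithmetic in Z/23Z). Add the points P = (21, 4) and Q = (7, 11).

(21, 4) + (7, 11). λ = (11 - 4)/(7 - 21) ≡ 7/9 mod 23. 9⁻¹ ≡ 18 (mod 23), so λ ≡ 11.
  x = λ² - 21 - 7 = 121 - 28 ≡ 1; y = λ·(21 - 1) - 4 ≡ 9. → (1, 9)

(1, 9)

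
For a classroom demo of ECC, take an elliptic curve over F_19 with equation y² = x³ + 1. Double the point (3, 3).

tangent at (3, 3): λ = (3·3² + 0)/(2·3) ≡ 8/6. 6⁻¹ ≡ 16 (mod 19), so λ ≡ 8·16 ≡ 14.
  x = λ² - 3 - 3 = 196 - 6 ≡ 0; y = λ·(3 - 0) - 3 ≡ 1. → (0, 1)

(0, 1)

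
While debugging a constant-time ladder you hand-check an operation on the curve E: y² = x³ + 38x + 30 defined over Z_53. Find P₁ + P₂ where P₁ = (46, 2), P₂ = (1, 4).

(16, 32)

(46, 2) + (1, 4). λ = (4 - 2)/(1 - 46) ≡ 2/8 mod 53. 8⁻¹ ≡ 20 (mod 53) since 8·20 = 160 ≡ 1, so λ ≡ 40.
  x = λ² - 46 - 1 = 1600 - 47 ≡ 16; y = λ·(46 - 16) - 2 ≡ 32. → (16, 32)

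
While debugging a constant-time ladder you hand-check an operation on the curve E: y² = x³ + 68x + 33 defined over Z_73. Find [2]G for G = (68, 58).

(56, 60)

tangent at (68, 58): λ = (3·68² + 68)/(2·58) ≡ 70/43. 43⁻¹ ≡ 17 (mod 73), so λ ≡ 70·17 ≡ 22.
  x = λ² - 68 - 68 = 484 - 136 ≡ 56; y = λ·(68 - 56) - 58 ≡ 60. → (56, 60)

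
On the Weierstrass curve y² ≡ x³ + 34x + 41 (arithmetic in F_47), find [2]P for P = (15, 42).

tangent at (15, 42): λ = (3·15² + 34)/(2·42) ≡ 4/37. 37⁻¹ ≡ 14 (mod 47), so λ ≡ 4·14 ≡ 9.
  x = λ² - 15 - 15 = 81 - 30 ≡ 4; y = λ·(15 - 4) - 42 ≡ 10. → (4, 10)

(4, 10)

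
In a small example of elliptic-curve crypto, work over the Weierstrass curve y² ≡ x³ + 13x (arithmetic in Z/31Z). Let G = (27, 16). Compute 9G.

Double-and-add on 9 = (1001)₂. Start with G = (27, 16) for the leading 1-bit.
double: tangent at (27, 16): λ = (3·27² + 13)/(2·16) ≡ 30/1. 1⁻¹ ≡ 1 (mod 31), so λ ≡ 30·1 ≡ 30.
  x = λ² - 27 - 27 = 900 - 54 ≡ 9; y = λ·(27 - 9) - 16 ≡ 28. → (9, 28)
double: tangent at (9, 28): λ = (3·9² + 13)/(2·28) ≡ 8/25. 25⁻¹ ≡ 5 (mod 31) since 25·5 = 125 ≡ 1, so λ ≡ 8·5 ≡ 9.
  x = λ² - 9 - 9 = 81 - 18 ≡ 1; y = λ·(9 - 1) - 28 ≡ 13. → (1, 13)
double: tangent at (1, 13): λ = (3·1² + 13)/(2·13) ≡ 16/26. 26⁻¹ ≡ 6 (mod 31), so λ ≡ 16·6 ≡ 3.
  x = λ² - 1 - 1 = 9 - 2 ≡ 7; y = λ·(1 - 7) - 13 ≡ 0. → (7, 0)
add G: (7, 0) + (27, 16). λ = (16 - 0)/(27 - 7) ≡ 16/20 mod 31. 20⁻¹ ≡ 14 (mod 31) since 20·14 = 280 ≡ 1, so λ ≡ 7.
  x = λ² - 7 - 27 = 49 - 34 ≡ 15; y = λ·(7 - 15) - 0 ≡ 6. → (15, 6)

(15, 6)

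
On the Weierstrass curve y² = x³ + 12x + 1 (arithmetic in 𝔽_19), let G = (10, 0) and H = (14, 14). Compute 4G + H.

First 4G:
Repeated addition: build up to 4G.
2G: (10, 0) + (10, 0): same x and y₁ ≡ -y₂, so the sum is 𝒪.
3G: 𝒪 + (10, 0) = (10, 0) (identity).
4G: (10, 0) + (10, 0): same x and y₁ ≡ -y₂, so the sum is 𝒪.
4G = 𝒪.
Finally 4G + H:
𝒪 + (14, 14) = (14, 14) (identity).

(14, 14)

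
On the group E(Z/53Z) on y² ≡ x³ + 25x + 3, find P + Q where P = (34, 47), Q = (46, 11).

(34, 47) + (46, 11). λ = (11 - 47)/(46 - 34) ≡ 17/12 mod 53. 12⁻¹ ≡ 31 (mod 53) since 12·31 = 372 ≡ 1, so λ ≡ 50.
  x = λ² - 34 - 46 = 2500 - 80 ≡ 35; y = λ·(34 - 35) - 47 ≡ 9. → (35, 9)

(35, 9)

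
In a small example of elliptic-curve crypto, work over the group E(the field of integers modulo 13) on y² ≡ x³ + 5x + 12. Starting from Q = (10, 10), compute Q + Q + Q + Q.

Repeated addition: build up to 4Q.
2Q: tangent at (10, 10): λ = (3·10² + 5)/(2·10) ≡ 6/7. 7⁻¹ ≡ 2 (mod 13), so λ ≡ 6·2 ≡ 12.
  x = λ² - 10 - 10 = 144 - 20 ≡ 7; y = λ·(10 - 7) - 10 ≡ 0. → (7, 0)
3Q: (7, 0) + (10, 10). λ = (10 - 0)/(10 - 7) ≡ 10/3 mod 13. 3⁻¹ ≡ 9 (mod 13) since 3·9 = 27 ≡ 1, so λ ≡ 12.
  x = λ² - 7 - 10 = 144 - 17 ≡ 10; y = λ·(7 - 10) - 0 ≡ 3. → (10, 3)
4Q: (10, 3) + (10, 10): same x and y₁ ≡ -y₂, so the sum is the point at infinity.

O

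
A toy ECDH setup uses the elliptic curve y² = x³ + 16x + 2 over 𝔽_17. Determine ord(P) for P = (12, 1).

5

2P: tangent at (12, 1): λ = (3·12² + 16)/(2·1) ≡ 6/2. 2⁻¹ ≡ 9 (mod 17) since 2·9 = 18 ≡ 1, so λ ≡ 6·9 ≡ 3.
  x = λ² - 12 - 12 = 9 - 24 ≡ 2; y = λ·(12 - 2) - 1 ≡ 12. → (2, 12)
3P: (2, 12) + (12, 1). λ = (1 - 12)/(12 - 2) ≡ 6/10 mod 17. 10⁻¹ ≡ 12 (mod 17), so λ ≡ 4.
  x = λ² - 2 - 12 = 16 - 14 ≡ 2; y = λ·(2 - 2) - 12 ≡ 5. → (2, 5)
4P: (2, 5) + (12, 1). λ = (1 - 5)/(12 - 2) ≡ 13/10 mod 17. 10⁻¹ ≡ 12 (mod 17), so λ ≡ 3.
  x = λ² - 2 - 12 = 9 - 14 ≡ 12; y = λ·(2 - 12) - 5 ≡ 16. → (12, 16)
5P: (12, 16) + (12, 1): same x and y₁ ≡ -y₂, so the sum is O.
5P = O, so the order is 5.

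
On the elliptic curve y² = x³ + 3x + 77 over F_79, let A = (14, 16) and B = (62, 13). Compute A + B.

(28, 54)

(14, 16) + (62, 13). λ = (13 - 16)/(62 - 14) ≡ 76/48 mod 79. 48⁻¹ ≡ 28 (mod 79) since 48·28 = 1344 ≡ 1, so λ ≡ 74.
  x = λ² - 14 - 62 = 5476 - 76 ≡ 28; y = λ·(14 - 28) - 16 ≡ 54. → (28, 54)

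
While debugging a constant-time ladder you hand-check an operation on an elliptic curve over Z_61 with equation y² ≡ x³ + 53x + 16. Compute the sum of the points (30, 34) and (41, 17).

(30, 34) + (41, 17). λ = (17 - 34)/(41 - 30) ≡ 44/11 mod 61. 11⁻¹ ≡ 50 (mod 61), so λ ≡ 4.
  x = λ² - 30 - 41 = 16 - 71 ≡ 6; y = λ·(30 - 6) - 34 ≡ 1. → (6, 1)

(6, 1)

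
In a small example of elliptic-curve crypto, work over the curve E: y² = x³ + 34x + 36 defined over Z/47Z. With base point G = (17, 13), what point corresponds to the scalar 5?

(44, 1)

Repeated addition: build up to 5G.
2G: tangent at (17, 13): λ = (3·17² + 34)/(2·13) ≡ 8/26. 26⁻¹ ≡ 38 (mod 47) since 26·38 = 988 ≡ 1, so λ ≡ 8·38 ≡ 22.
  x = λ² - 17 - 17 = 484 - 34 ≡ 27; y = λ·(17 - 27) - 13 ≡ 2. → (27, 2)
3G: (27, 2) + (17, 13). λ = (13 - 2)/(17 - 27) ≡ 11/37 mod 47. 37⁻¹ ≡ 14 (mod 47), so λ ≡ 13.
  x = λ² - 27 - 17 = 169 - 44 ≡ 31; y = λ·(27 - 31) - 2 ≡ 40. → (31, 40)
4G: (31, 40) + (17, 13). λ = (13 - 40)/(17 - 31) ≡ 20/33 mod 47. 33⁻¹ ≡ 10 (mod 47), so λ ≡ 12.
  x = λ² - 31 - 17 = 144 - 48 ≡ 2; y = λ·(31 - 2) - 40 ≡ 26. → (2, 26)
5G: (2, 26) + (17, 13). λ = (13 - 26)/(17 - 2) ≡ 34/15 mod 47. 15⁻¹ ≡ 22 (mod 47) since 15·22 = 330 ≡ 1, so λ ≡ 43.
  x = λ² - 2 - 17 = 1849 - 19 ≡ 44; y = λ·(2 - 44) - 26 ≡ 1. → (44, 1)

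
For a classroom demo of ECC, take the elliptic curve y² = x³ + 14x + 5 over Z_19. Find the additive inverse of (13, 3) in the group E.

-(13, 3) = (13, -3 mod 19) = (13, 16).

(13, 16)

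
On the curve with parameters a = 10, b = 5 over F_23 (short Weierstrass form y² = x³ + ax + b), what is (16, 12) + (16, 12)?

(7, 21)

tangent at (16, 12): λ = (3·16² + 10)/(2·12) ≡ 19/1. 1⁻¹ ≡ 1 (mod 23), so λ ≡ 19·1 ≡ 19.
  x = λ² - 16 - 16 = 361 - 32 ≡ 7; y = λ·(16 - 7) - 12 ≡ 21. → (7, 21)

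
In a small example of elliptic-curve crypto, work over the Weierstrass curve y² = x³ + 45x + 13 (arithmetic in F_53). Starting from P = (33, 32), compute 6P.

Double-and-add on 6 = (110)₂. Start with P = (33, 32) for the leading 1-bit.
double: tangent at (33, 32): λ = (3·33² + 45)/(2·32) ≡ 26/11. 11⁻¹ ≡ 29 (mod 53) since 11·29 = 319 ≡ 1, so λ ≡ 26·29 ≡ 12.
  x = λ² - 33 - 33 = 144 - 66 ≡ 25; y = λ·(33 - 25) - 32 ≡ 11. → (25, 11)
add P: (25, 11) + (33, 32). λ = (32 - 11)/(33 - 25) ≡ 21/8 mod 53. 8⁻¹ ≡ 20 (mod 53), so λ ≡ 49.
  x = λ² - 25 - 33 = 2401 - 58 ≡ 11; y = λ·(25 - 11) - 11 ≡ 39. → (11, 39)
double: tangent at (11, 39): λ = (3·11² + 45)/(2·39) ≡ 37/25. 25⁻¹ ≡ 17 (mod 53), so λ ≡ 37·17 ≡ 46.
  x = λ² - 11 - 11 = 2116 - 22 ≡ 27; y = λ·(11 - 27) - 39 ≡ 20. → (27, 20)

(27, 20)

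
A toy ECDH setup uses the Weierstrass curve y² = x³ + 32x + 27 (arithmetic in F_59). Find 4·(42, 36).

(8, 21)

Write P = (42, 36).
Double-and-add on 4 = (100)₂. Start with P = (42, 36) for the leading 1-bit.
double: tangent at (42, 36): λ = (3·42² + 32)/(2·36) ≡ 14/13. 13⁻¹ ≡ 50 (mod 59), so λ ≡ 14·50 ≡ 51.
  x = λ² - 42 - 42 = 2601 - 84 ≡ 39; y = λ·(42 - 39) - 36 ≡ 58. → (39, 58)
double: tangent at (39, 58): λ = (3·39² + 32)/(2·58) ≡ 52/57. 57⁻¹ ≡ 29 (mod 59) since 57·29 = 1653 ≡ 1, so λ ≡ 52·29 ≡ 33.
  x = λ² - 39 - 39 = 1089 - 78 ≡ 8; y = λ·(39 - 8) - 58 ≡ 21. → (8, 21)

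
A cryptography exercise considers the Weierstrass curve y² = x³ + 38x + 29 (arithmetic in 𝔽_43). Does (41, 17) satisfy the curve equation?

yes

y² = 17² ≡ 31; x³ + 38x + 29 = 70508 ≡ 31 (mod 43). 31 = 31.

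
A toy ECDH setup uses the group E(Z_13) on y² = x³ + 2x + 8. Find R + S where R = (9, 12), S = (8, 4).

(9, 12) + (8, 4). λ = (4 - 12)/(8 - 9) ≡ 5/12 mod 13. 12⁻¹ ≡ 12 (mod 13), so λ ≡ 8.
  x = λ² - 9 - 8 = 64 - 17 ≡ 8; y = λ·(9 - 8) - 12 ≡ 9. → (8, 9)

(8, 9)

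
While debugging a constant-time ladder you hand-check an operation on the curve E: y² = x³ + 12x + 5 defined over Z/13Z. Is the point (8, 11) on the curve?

no

y² = 11² ≡ 4; x³ + 12x + 5 = 613 ≡ 2 (mod 13). 4 ≠ 2.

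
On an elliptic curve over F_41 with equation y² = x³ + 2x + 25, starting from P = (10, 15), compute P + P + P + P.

Repeated addition: build up to 4P.
2P: tangent at (10, 15): λ = (3·10² + 2)/(2·15) ≡ 15/30. 30⁻¹ ≡ 26 (mod 41) since 30·26 = 780 ≡ 1, so λ ≡ 15·26 ≡ 21.
  x = λ² - 10 - 10 = 441 - 20 ≡ 11; y = λ·(10 - 11) - 15 ≡ 5. → (11, 5)
3P: (11, 5) + (10, 15). λ = (15 - 5)/(10 - 11) ≡ 10/40 mod 41. 40⁻¹ ≡ 40 (mod 41) since 40·40 = 1600 ≡ 1, so λ ≡ 31.
  x = λ² - 11 - 10 = 961 - 21 ≡ 38; y = λ·(11 - 38) - 5 ≡ 19. → (38, 19)
4P: (38, 19) + (10, 15). λ = (15 - 19)/(10 - 38) ≡ 37/13 mod 41. 13⁻¹ ≡ 19 (mod 41) since 13·19 = 247 ≡ 1, so λ ≡ 6.
  x = λ² - 38 - 10 = 36 - 48 ≡ 29; y = λ·(38 - 29) - 19 ≡ 35. → (29, 35)

(29, 35)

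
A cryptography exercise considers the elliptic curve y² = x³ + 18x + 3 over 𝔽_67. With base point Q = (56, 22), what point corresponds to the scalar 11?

(35, 62)

Double-and-add on 11 = (1011)₂. Start with Q = (56, 22) for the leading 1-bit.
double: tangent at (56, 22): λ = (3·56² + 18)/(2·22) ≡ 46/44. 44⁻¹ ≡ 32 (mod 67) since 44·32 = 1408 ≡ 1, so λ ≡ 46·32 ≡ 65.
  x = λ² - 56 - 56 = 4225 - 112 ≡ 26; y = λ·(56 - 26) - 22 ≡ 52. → (26, 52)
double: tangent at (26, 52): λ = (3·26² + 18)/(2·52) ≡ 36/37. 37⁻¹ ≡ 29 (mod 67) since 37·29 = 1073 ≡ 1, so λ ≡ 36·29 ≡ 39.
  x = λ² - 26 - 26 = 1521 - 52 ≡ 62; y = λ·(26 - 62) - 52 ≡ 18. → (62, 18)
add Q: (62, 18) + (56, 22). λ = (22 - 18)/(56 - 62) ≡ 4/61 mod 67. 61⁻¹ ≡ 11 (mod 67) since 61·11 = 671 ≡ 1, so λ ≡ 44.
  x = λ² - 62 - 56 = 1936 - 118 ≡ 9; y = λ·(62 - 9) - 18 ≡ 36. → (9, 36)
double: tangent at (9, 36): λ = (3·9² + 18)/(2·36) ≡ 60/5. 5⁻¹ ≡ 27 (mod 67), so λ ≡ 60·27 ≡ 12.
  x = λ² - 9 - 9 = 144 - 18 ≡ 59; y = λ·(9 - 59) - 36 ≡ 34. → (59, 34)
add Q: (59, 34) + (56, 22). λ = (22 - 34)/(56 - 59) ≡ 55/64 mod 67. 64⁻¹ ≡ 22 (mod 67), so λ ≡ 4.
  x = λ² - 59 - 56 = 16 - 115 ≡ 35; y = λ·(59 - 35) - 34 ≡ 62. → (35, 62)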